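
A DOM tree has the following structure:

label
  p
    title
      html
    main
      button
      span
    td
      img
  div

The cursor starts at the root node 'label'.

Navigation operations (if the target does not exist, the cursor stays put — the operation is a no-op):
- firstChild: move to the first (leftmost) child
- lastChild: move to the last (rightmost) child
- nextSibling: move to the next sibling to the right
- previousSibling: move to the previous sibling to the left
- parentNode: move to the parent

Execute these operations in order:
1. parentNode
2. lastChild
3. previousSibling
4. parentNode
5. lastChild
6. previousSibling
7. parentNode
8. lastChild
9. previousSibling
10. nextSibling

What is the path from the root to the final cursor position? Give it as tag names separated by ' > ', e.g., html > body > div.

Answer: label > div

Derivation:
After 1 (parentNode): label (no-op, stayed)
After 2 (lastChild): div
After 3 (previousSibling): p
After 4 (parentNode): label
After 5 (lastChild): div
After 6 (previousSibling): p
After 7 (parentNode): label
After 8 (lastChild): div
After 9 (previousSibling): p
After 10 (nextSibling): div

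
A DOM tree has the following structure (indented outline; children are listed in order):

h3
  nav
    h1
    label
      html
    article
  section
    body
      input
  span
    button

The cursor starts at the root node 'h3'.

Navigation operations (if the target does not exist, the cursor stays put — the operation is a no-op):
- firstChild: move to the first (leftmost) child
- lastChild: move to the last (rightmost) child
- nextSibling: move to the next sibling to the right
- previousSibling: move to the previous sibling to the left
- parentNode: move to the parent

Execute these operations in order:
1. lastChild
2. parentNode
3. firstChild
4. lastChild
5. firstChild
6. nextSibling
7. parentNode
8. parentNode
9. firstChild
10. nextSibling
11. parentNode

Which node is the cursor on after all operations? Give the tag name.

Answer: h3

Derivation:
After 1 (lastChild): span
After 2 (parentNode): h3
After 3 (firstChild): nav
After 4 (lastChild): article
After 5 (firstChild): article (no-op, stayed)
After 6 (nextSibling): article (no-op, stayed)
After 7 (parentNode): nav
After 8 (parentNode): h3
After 9 (firstChild): nav
After 10 (nextSibling): section
After 11 (parentNode): h3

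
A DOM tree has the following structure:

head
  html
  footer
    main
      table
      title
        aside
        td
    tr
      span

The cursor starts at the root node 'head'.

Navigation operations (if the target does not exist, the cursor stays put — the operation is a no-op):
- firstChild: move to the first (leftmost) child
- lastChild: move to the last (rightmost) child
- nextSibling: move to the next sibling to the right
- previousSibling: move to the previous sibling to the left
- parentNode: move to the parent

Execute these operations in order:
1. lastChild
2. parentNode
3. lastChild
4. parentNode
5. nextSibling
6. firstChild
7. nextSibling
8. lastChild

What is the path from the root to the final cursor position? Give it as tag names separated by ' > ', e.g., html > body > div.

Answer: head > footer > tr

Derivation:
After 1 (lastChild): footer
After 2 (parentNode): head
After 3 (lastChild): footer
After 4 (parentNode): head
After 5 (nextSibling): head (no-op, stayed)
After 6 (firstChild): html
After 7 (nextSibling): footer
After 8 (lastChild): tr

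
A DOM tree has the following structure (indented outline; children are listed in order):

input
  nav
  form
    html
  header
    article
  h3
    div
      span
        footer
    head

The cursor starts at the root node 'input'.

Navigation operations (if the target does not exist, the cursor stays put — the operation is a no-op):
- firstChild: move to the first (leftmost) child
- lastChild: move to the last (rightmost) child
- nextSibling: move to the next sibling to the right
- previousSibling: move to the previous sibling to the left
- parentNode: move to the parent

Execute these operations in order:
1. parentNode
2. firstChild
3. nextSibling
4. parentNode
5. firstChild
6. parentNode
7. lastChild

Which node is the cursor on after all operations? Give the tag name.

After 1 (parentNode): input (no-op, stayed)
After 2 (firstChild): nav
After 3 (nextSibling): form
After 4 (parentNode): input
After 5 (firstChild): nav
After 6 (parentNode): input
After 7 (lastChild): h3

Answer: h3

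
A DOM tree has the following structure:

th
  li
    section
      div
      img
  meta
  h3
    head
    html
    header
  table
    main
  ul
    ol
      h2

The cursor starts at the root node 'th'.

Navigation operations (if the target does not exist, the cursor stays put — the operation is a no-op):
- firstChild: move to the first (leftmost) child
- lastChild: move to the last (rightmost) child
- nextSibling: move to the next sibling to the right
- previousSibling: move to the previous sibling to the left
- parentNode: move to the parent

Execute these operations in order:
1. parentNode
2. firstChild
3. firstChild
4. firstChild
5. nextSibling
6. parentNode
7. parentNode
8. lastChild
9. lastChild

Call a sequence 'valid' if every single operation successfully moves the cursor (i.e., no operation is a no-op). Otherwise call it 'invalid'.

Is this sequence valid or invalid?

Answer: invalid

Derivation:
After 1 (parentNode): th (no-op, stayed)
After 2 (firstChild): li
After 3 (firstChild): section
After 4 (firstChild): div
After 5 (nextSibling): img
After 6 (parentNode): section
After 7 (parentNode): li
After 8 (lastChild): section
After 9 (lastChild): img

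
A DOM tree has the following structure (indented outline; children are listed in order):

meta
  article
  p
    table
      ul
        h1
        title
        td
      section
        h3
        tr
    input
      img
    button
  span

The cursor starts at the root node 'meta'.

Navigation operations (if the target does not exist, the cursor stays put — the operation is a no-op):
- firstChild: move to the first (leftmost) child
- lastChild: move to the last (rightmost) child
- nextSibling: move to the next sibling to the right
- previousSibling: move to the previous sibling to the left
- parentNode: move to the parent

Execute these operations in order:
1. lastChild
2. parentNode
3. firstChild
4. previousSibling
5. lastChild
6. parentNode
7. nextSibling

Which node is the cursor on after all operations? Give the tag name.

Answer: meta

Derivation:
After 1 (lastChild): span
After 2 (parentNode): meta
After 3 (firstChild): article
After 4 (previousSibling): article (no-op, stayed)
After 5 (lastChild): article (no-op, stayed)
After 6 (parentNode): meta
After 7 (nextSibling): meta (no-op, stayed)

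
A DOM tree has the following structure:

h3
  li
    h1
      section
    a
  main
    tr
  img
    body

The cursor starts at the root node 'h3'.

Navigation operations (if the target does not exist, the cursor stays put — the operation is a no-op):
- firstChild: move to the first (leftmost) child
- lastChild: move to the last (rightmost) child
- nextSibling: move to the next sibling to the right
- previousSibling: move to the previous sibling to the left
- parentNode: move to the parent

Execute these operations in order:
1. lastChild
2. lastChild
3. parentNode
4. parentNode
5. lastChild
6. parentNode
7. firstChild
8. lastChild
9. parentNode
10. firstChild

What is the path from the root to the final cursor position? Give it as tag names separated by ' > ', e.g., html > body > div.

After 1 (lastChild): img
After 2 (lastChild): body
After 3 (parentNode): img
After 4 (parentNode): h3
After 5 (lastChild): img
After 6 (parentNode): h3
After 7 (firstChild): li
After 8 (lastChild): a
After 9 (parentNode): li
After 10 (firstChild): h1

Answer: h3 > li > h1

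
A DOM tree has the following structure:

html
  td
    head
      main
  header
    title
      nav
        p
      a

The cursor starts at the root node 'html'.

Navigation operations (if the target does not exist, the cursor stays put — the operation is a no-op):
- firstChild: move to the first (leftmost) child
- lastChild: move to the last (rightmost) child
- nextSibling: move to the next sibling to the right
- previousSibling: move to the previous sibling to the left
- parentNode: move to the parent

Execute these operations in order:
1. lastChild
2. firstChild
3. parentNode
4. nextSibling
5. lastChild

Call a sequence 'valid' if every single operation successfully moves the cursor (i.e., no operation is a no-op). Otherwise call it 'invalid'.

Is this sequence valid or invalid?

After 1 (lastChild): header
After 2 (firstChild): title
After 3 (parentNode): header
After 4 (nextSibling): header (no-op, stayed)
After 5 (lastChild): title

Answer: invalid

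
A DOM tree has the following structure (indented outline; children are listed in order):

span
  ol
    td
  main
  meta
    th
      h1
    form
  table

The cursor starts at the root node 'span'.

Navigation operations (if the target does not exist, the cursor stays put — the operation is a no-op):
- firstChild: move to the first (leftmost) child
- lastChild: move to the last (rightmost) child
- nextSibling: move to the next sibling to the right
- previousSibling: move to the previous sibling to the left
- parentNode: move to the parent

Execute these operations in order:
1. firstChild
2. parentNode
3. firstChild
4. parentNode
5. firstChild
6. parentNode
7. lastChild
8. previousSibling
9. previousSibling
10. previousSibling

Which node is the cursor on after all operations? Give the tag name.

After 1 (firstChild): ol
After 2 (parentNode): span
After 3 (firstChild): ol
After 4 (parentNode): span
After 5 (firstChild): ol
After 6 (parentNode): span
After 7 (lastChild): table
After 8 (previousSibling): meta
After 9 (previousSibling): main
After 10 (previousSibling): ol

Answer: ol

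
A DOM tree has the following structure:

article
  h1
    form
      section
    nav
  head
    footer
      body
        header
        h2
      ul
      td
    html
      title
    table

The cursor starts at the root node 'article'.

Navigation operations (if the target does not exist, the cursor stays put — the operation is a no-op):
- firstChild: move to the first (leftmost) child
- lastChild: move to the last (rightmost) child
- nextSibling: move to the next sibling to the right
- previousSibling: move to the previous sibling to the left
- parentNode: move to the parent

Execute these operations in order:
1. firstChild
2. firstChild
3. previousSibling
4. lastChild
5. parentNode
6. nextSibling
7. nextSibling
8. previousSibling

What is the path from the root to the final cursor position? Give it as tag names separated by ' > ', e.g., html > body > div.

After 1 (firstChild): h1
After 2 (firstChild): form
After 3 (previousSibling): form (no-op, stayed)
After 4 (lastChild): section
After 5 (parentNode): form
After 6 (nextSibling): nav
After 7 (nextSibling): nav (no-op, stayed)
After 8 (previousSibling): form

Answer: article > h1 > form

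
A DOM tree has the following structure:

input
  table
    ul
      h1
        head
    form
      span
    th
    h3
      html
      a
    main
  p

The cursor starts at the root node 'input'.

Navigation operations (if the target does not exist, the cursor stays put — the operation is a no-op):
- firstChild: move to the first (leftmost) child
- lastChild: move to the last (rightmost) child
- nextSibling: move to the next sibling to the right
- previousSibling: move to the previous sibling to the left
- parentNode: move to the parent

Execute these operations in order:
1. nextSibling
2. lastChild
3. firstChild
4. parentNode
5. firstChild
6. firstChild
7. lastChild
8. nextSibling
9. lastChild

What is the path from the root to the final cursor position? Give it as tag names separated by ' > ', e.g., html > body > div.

After 1 (nextSibling): input (no-op, stayed)
After 2 (lastChild): p
After 3 (firstChild): p (no-op, stayed)
After 4 (parentNode): input
After 5 (firstChild): table
After 6 (firstChild): ul
After 7 (lastChild): h1
After 8 (nextSibling): h1 (no-op, stayed)
After 9 (lastChild): head

Answer: input > table > ul > h1 > head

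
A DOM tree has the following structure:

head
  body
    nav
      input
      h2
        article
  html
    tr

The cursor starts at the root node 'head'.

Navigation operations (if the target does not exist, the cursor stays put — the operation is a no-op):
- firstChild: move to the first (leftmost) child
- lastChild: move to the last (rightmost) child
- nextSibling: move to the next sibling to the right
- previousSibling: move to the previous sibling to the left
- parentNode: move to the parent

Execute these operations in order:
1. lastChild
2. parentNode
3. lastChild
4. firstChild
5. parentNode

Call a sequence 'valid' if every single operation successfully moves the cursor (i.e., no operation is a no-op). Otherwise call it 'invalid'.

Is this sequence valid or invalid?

Answer: valid

Derivation:
After 1 (lastChild): html
After 2 (parentNode): head
After 3 (lastChild): html
After 4 (firstChild): tr
After 5 (parentNode): html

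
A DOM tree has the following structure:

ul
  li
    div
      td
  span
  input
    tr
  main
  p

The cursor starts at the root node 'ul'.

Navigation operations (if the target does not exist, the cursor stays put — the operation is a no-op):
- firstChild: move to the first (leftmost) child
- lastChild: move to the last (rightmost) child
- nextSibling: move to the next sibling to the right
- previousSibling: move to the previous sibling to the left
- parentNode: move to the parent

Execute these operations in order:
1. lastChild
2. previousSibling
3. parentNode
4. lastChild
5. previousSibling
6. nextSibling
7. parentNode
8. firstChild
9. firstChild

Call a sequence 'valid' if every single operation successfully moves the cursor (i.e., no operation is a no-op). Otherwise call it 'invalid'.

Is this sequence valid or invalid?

After 1 (lastChild): p
After 2 (previousSibling): main
After 3 (parentNode): ul
After 4 (lastChild): p
After 5 (previousSibling): main
After 6 (nextSibling): p
After 7 (parentNode): ul
After 8 (firstChild): li
After 9 (firstChild): div

Answer: valid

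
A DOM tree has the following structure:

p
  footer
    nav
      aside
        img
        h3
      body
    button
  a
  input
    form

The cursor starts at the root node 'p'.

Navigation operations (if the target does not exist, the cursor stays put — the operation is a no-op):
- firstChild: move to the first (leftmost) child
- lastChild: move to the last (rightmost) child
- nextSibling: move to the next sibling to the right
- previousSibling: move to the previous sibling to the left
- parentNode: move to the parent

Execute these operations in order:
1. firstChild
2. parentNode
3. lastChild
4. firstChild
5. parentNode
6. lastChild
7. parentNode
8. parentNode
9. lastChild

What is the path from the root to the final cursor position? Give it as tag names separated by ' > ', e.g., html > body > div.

After 1 (firstChild): footer
After 2 (parentNode): p
After 3 (lastChild): input
After 4 (firstChild): form
After 5 (parentNode): input
After 6 (lastChild): form
After 7 (parentNode): input
After 8 (parentNode): p
After 9 (lastChild): input

Answer: p > input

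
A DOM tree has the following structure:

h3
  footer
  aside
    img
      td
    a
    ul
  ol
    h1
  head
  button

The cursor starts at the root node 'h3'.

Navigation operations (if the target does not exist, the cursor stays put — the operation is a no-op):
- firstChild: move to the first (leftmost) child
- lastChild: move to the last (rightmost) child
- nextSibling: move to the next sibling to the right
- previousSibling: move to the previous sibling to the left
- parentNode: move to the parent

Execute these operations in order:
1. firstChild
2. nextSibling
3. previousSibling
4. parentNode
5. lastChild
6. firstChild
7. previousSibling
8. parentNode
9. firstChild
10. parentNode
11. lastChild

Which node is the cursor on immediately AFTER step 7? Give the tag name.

Answer: head

Derivation:
After 1 (firstChild): footer
After 2 (nextSibling): aside
After 3 (previousSibling): footer
After 4 (parentNode): h3
After 5 (lastChild): button
After 6 (firstChild): button (no-op, stayed)
After 7 (previousSibling): head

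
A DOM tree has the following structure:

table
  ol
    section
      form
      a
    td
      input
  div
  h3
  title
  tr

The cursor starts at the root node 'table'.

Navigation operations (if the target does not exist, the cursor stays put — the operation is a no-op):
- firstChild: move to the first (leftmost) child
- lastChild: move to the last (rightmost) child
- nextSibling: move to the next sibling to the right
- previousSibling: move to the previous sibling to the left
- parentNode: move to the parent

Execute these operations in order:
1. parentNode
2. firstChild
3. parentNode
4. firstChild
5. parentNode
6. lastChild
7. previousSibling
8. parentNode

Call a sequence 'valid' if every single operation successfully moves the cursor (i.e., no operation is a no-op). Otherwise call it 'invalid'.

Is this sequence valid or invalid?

Answer: invalid

Derivation:
After 1 (parentNode): table (no-op, stayed)
After 2 (firstChild): ol
After 3 (parentNode): table
After 4 (firstChild): ol
After 5 (parentNode): table
After 6 (lastChild): tr
After 7 (previousSibling): title
After 8 (parentNode): table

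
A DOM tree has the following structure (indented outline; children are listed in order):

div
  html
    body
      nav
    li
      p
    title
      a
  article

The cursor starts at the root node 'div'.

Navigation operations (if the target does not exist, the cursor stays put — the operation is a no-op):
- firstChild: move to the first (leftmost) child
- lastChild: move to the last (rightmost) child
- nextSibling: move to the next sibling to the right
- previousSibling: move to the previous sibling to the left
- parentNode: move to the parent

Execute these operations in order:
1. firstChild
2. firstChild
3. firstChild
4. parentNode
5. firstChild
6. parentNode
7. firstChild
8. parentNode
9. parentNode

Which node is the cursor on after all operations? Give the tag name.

After 1 (firstChild): html
After 2 (firstChild): body
After 3 (firstChild): nav
After 4 (parentNode): body
After 5 (firstChild): nav
After 6 (parentNode): body
After 7 (firstChild): nav
After 8 (parentNode): body
After 9 (parentNode): html

Answer: html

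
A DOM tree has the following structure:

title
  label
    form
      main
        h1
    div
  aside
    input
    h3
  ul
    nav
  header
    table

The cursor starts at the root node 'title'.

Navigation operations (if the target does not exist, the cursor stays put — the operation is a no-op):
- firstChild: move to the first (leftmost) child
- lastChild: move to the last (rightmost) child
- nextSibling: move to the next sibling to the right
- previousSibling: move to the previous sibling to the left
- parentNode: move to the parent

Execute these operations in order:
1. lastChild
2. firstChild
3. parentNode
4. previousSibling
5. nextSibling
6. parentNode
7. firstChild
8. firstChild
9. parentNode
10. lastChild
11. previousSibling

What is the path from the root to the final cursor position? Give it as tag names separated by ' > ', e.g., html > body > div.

After 1 (lastChild): header
After 2 (firstChild): table
After 3 (parentNode): header
After 4 (previousSibling): ul
After 5 (nextSibling): header
After 6 (parentNode): title
After 7 (firstChild): label
After 8 (firstChild): form
After 9 (parentNode): label
After 10 (lastChild): div
After 11 (previousSibling): form

Answer: title > label > form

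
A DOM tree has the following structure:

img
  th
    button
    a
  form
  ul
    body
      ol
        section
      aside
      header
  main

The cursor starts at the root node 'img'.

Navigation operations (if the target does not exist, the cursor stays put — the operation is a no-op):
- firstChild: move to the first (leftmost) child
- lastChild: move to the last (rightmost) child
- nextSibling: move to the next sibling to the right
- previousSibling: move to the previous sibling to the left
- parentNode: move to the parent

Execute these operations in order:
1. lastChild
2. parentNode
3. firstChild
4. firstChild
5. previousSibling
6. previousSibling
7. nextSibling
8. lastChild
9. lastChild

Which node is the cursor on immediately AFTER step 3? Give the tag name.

Answer: th

Derivation:
After 1 (lastChild): main
After 2 (parentNode): img
After 3 (firstChild): th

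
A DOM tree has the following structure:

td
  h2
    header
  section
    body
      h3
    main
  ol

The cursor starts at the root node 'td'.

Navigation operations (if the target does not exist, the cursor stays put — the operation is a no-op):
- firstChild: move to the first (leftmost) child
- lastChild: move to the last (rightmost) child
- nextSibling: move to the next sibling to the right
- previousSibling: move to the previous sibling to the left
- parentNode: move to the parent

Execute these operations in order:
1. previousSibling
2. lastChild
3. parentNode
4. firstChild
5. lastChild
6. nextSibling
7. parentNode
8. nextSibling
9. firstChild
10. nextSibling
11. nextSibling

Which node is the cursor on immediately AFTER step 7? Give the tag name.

After 1 (previousSibling): td (no-op, stayed)
After 2 (lastChild): ol
After 3 (parentNode): td
After 4 (firstChild): h2
After 5 (lastChild): header
After 6 (nextSibling): header (no-op, stayed)
After 7 (parentNode): h2

Answer: h2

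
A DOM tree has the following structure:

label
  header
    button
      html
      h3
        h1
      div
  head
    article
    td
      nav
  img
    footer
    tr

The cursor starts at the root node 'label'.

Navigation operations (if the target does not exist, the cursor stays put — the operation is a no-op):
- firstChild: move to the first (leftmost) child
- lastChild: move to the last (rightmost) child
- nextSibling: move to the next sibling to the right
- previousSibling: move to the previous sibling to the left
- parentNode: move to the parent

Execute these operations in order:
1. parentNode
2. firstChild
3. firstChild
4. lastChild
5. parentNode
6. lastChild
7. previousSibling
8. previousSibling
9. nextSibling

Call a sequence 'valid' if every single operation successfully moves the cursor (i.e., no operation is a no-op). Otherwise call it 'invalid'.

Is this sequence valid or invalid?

After 1 (parentNode): label (no-op, stayed)
After 2 (firstChild): header
After 3 (firstChild): button
After 4 (lastChild): div
After 5 (parentNode): button
After 6 (lastChild): div
After 7 (previousSibling): h3
After 8 (previousSibling): html
After 9 (nextSibling): h3

Answer: invalid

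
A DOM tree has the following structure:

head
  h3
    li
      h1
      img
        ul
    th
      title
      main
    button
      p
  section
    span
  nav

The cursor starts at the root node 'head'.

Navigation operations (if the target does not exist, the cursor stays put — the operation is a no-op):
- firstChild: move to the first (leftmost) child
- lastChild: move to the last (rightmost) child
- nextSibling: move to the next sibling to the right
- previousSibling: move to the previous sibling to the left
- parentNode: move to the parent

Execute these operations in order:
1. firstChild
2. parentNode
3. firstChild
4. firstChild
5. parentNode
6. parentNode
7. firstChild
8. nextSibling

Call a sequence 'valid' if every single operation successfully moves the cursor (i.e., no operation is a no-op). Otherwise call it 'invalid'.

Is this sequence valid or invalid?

After 1 (firstChild): h3
After 2 (parentNode): head
After 3 (firstChild): h3
After 4 (firstChild): li
After 5 (parentNode): h3
After 6 (parentNode): head
After 7 (firstChild): h3
After 8 (nextSibling): section

Answer: valid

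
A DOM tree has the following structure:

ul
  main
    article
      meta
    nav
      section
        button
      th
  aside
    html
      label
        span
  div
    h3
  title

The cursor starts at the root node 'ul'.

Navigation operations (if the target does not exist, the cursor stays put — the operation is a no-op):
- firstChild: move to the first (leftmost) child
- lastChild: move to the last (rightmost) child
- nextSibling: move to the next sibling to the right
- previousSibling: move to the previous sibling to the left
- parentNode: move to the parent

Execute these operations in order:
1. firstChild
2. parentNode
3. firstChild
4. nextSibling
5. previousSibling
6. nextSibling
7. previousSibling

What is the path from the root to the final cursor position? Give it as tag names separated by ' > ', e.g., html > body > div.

Answer: ul > main

Derivation:
After 1 (firstChild): main
After 2 (parentNode): ul
After 3 (firstChild): main
After 4 (nextSibling): aside
After 5 (previousSibling): main
After 6 (nextSibling): aside
After 7 (previousSibling): main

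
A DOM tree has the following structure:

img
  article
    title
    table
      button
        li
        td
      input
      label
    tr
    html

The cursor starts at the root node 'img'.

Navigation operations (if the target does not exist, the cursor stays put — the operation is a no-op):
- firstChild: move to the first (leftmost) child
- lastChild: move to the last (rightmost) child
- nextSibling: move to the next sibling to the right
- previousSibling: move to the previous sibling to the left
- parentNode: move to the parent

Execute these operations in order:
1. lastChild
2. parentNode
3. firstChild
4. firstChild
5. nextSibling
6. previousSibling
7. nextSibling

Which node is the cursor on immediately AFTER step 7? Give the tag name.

Answer: table

Derivation:
After 1 (lastChild): article
After 2 (parentNode): img
After 3 (firstChild): article
After 4 (firstChild): title
After 5 (nextSibling): table
After 6 (previousSibling): title
After 7 (nextSibling): table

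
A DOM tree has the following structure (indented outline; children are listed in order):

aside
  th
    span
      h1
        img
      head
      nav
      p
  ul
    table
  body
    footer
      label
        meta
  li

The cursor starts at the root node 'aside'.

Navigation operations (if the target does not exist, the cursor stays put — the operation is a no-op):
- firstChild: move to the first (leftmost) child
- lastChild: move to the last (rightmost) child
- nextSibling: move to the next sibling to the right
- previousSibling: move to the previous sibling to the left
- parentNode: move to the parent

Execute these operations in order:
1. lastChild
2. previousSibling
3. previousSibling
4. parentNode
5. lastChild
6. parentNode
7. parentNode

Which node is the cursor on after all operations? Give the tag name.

Answer: aside

Derivation:
After 1 (lastChild): li
After 2 (previousSibling): body
After 3 (previousSibling): ul
After 4 (parentNode): aside
After 5 (lastChild): li
After 6 (parentNode): aside
After 7 (parentNode): aside (no-op, stayed)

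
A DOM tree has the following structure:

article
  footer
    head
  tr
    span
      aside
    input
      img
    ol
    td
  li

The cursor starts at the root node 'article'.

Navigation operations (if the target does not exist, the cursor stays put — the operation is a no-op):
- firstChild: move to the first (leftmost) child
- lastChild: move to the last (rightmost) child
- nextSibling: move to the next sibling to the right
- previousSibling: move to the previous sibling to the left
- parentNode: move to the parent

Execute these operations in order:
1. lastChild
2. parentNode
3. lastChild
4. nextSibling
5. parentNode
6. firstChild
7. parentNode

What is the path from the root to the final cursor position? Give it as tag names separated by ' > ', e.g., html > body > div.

After 1 (lastChild): li
After 2 (parentNode): article
After 3 (lastChild): li
After 4 (nextSibling): li (no-op, stayed)
After 5 (parentNode): article
After 6 (firstChild): footer
After 7 (parentNode): article

Answer: article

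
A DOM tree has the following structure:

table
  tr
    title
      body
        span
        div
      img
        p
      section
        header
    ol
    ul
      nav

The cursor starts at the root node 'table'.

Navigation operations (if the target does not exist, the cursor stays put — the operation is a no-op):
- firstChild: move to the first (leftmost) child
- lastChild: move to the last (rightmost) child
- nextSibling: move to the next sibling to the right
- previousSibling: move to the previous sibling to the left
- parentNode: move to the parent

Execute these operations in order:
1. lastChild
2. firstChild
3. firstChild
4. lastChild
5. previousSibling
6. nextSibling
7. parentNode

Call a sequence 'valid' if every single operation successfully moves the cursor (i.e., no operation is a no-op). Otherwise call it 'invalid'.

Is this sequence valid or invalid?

After 1 (lastChild): tr
After 2 (firstChild): title
After 3 (firstChild): body
After 4 (lastChild): div
After 5 (previousSibling): span
After 6 (nextSibling): div
After 7 (parentNode): body

Answer: valid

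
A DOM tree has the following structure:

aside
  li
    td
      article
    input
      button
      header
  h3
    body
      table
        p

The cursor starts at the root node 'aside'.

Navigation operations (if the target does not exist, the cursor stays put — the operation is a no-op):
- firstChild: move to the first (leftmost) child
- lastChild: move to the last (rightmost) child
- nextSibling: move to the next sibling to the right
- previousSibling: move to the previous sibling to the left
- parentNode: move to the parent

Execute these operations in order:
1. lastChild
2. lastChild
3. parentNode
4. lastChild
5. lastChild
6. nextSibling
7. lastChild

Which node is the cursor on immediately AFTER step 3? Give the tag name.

Answer: h3

Derivation:
After 1 (lastChild): h3
After 2 (lastChild): body
After 3 (parentNode): h3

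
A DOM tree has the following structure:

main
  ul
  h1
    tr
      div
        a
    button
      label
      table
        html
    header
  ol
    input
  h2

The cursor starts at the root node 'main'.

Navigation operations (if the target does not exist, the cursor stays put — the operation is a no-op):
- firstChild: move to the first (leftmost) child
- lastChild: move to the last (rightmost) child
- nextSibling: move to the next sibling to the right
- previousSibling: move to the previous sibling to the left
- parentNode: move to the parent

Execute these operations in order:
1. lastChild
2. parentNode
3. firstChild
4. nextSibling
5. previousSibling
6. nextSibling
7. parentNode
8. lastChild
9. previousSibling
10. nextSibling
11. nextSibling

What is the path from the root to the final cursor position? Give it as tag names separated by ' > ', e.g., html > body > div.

After 1 (lastChild): h2
After 2 (parentNode): main
After 3 (firstChild): ul
After 4 (nextSibling): h1
After 5 (previousSibling): ul
After 6 (nextSibling): h1
After 7 (parentNode): main
After 8 (lastChild): h2
After 9 (previousSibling): ol
After 10 (nextSibling): h2
After 11 (nextSibling): h2 (no-op, stayed)

Answer: main > h2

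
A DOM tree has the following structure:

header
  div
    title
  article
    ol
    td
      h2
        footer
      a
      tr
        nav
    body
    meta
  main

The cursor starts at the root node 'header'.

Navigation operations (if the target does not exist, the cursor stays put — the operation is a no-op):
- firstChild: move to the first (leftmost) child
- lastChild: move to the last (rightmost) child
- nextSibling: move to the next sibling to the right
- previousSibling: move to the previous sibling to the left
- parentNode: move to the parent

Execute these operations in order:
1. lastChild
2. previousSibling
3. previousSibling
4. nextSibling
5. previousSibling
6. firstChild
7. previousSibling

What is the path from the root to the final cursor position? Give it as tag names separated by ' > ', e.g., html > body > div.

After 1 (lastChild): main
After 2 (previousSibling): article
After 3 (previousSibling): div
After 4 (nextSibling): article
After 5 (previousSibling): div
After 6 (firstChild): title
After 7 (previousSibling): title (no-op, stayed)

Answer: header > div > title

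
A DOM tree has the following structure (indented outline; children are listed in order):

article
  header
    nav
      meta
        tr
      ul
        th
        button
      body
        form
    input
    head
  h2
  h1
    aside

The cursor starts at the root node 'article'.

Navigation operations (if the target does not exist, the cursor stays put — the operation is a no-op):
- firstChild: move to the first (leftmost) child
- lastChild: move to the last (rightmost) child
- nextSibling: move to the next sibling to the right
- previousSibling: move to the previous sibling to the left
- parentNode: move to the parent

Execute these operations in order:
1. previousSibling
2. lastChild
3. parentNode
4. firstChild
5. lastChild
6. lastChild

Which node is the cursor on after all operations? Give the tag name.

After 1 (previousSibling): article (no-op, stayed)
After 2 (lastChild): h1
After 3 (parentNode): article
After 4 (firstChild): header
After 5 (lastChild): head
After 6 (lastChild): head (no-op, stayed)

Answer: head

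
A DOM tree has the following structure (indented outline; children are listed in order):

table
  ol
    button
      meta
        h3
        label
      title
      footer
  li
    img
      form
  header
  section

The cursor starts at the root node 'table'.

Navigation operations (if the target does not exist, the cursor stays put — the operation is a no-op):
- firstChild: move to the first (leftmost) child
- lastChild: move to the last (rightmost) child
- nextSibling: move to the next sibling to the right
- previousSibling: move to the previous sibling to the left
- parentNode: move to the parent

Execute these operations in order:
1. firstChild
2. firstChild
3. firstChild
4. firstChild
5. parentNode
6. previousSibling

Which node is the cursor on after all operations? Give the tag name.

Answer: meta

Derivation:
After 1 (firstChild): ol
After 2 (firstChild): button
After 3 (firstChild): meta
After 4 (firstChild): h3
After 5 (parentNode): meta
After 6 (previousSibling): meta (no-op, stayed)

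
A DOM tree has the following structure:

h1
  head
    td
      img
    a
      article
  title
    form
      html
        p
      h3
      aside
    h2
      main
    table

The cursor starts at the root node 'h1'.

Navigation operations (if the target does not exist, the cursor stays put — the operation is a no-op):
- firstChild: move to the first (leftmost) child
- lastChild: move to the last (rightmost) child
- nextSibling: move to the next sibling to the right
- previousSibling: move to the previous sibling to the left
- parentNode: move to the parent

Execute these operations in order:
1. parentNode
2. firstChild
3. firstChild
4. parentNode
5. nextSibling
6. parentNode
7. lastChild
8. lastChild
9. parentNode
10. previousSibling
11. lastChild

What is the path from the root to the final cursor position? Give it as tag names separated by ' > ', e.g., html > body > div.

Answer: h1 > head > a

Derivation:
After 1 (parentNode): h1 (no-op, stayed)
After 2 (firstChild): head
After 3 (firstChild): td
After 4 (parentNode): head
After 5 (nextSibling): title
After 6 (parentNode): h1
After 7 (lastChild): title
After 8 (lastChild): table
After 9 (parentNode): title
After 10 (previousSibling): head
After 11 (lastChild): a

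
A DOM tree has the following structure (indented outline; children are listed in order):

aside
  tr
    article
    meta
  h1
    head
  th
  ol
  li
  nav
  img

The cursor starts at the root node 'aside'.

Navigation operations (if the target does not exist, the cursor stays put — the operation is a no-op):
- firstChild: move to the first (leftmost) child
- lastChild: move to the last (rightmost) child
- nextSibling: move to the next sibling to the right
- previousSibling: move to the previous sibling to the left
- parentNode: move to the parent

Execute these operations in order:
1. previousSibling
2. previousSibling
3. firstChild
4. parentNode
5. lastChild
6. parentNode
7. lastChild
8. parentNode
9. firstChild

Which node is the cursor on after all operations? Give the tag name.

After 1 (previousSibling): aside (no-op, stayed)
After 2 (previousSibling): aside (no-op, stayed)
After 3 (firstChild): tr
After 4 (parentNode): aside
After 5 (lastChild): img
After 6 (parentNode): aside
After 7 (lastChild): img
After 8 (parentNode): aside
After 9 (firstChild): tr

Answer: tr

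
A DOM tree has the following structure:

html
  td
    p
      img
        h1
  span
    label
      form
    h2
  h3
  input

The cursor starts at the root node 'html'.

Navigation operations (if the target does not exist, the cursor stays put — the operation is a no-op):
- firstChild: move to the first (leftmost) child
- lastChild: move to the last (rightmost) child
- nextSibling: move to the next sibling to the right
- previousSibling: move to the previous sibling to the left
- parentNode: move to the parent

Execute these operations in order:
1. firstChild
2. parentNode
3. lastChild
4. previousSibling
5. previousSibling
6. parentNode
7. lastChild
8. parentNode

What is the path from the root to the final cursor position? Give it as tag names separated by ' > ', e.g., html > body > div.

Answer: html

Derivation:
After 1 (firstChild): td
After 2 (parentNode): html
After 3 (lastChild): input
After 4 (previousSibling): h3
After 5 (previousSibling): span
After 6 (parentNode): html
After 7 (lastChild): input
After 8 (parentNode): html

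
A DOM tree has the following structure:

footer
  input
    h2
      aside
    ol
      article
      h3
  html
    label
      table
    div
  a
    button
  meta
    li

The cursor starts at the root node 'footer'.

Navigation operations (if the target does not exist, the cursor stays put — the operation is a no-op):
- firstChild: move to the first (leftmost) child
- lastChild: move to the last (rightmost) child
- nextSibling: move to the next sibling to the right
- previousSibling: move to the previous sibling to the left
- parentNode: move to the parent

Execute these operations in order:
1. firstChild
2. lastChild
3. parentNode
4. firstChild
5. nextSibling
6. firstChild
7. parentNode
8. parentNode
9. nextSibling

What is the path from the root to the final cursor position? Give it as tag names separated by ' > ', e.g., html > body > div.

Answer: footer > html

Derivation:
After 1 (firstChild): input
After 2 (lastChild): ol
After 3 (parentNode): input
After 4 (firstChild): h2
After 5 (nextSibling): ol
After 6 (firstChild): article
After 7 (parentNode): ol
After 8 (parentNode): input
After 9 (nextSibling): html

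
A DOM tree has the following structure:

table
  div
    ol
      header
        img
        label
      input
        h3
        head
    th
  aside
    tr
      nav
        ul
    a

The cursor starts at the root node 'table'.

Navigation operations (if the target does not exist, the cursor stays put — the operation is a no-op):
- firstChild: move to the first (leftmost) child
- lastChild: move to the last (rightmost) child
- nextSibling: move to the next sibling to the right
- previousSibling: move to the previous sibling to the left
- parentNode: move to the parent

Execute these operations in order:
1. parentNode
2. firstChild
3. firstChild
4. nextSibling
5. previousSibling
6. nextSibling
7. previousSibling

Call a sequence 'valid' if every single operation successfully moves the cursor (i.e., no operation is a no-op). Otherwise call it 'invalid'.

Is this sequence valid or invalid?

After 1 (parentNode): table (no-op, stayed)
After 2 (firstChild): div
After 3 (firstChild): ol
After 4 (nextSibling): th
After 5 (previousSibling): ol
After 6 (nextSibling): th
After 7 (previousSibling): ol

Answer: invalid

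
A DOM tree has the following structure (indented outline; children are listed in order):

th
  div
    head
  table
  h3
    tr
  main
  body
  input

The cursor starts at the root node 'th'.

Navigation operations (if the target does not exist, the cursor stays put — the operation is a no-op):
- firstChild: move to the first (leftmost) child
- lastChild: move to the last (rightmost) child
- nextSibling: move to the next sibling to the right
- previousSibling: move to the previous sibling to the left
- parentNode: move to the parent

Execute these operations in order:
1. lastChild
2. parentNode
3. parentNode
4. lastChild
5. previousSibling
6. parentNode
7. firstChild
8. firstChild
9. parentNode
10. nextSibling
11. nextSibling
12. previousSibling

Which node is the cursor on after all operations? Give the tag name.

After 1 (lastChild): input
After 2 (parentNode): th
After 3 (parentNode): th (no-op, stayed)
After 4 (lastChild): input
After 5 (previousSibling): body
After 6 (parentNode): th
After 7 (firstChild): div
After 8 (firstChild): head
After 9 (parentNode): div
After 10 (nextSibling): table
After 11 (nextSibling): h3
After 12 (previousSibling): table

Answer: table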